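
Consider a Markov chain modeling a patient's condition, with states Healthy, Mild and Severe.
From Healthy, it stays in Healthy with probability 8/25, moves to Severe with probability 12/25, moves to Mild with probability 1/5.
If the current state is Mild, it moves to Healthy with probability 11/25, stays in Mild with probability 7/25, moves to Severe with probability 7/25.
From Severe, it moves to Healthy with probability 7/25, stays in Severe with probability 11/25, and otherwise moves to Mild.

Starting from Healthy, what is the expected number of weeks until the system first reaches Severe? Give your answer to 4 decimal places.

Let t(s) be the expected number of weeks to first reach Severe from state s, with t(Severe) = 0. Conditioning on the first week:
t(Healthy) = 1 + 0.32·t(Healthy) + 0.2·t(Mild)
t(Mild) = 1 + 0.44·t(Healthy) + 0.28·t(Mild)
Solving: t(Healthy) = 2.2908, t(Mild) = 2.7888.
Expected weeks from Healthy to Severe: 2.2908.

2.2908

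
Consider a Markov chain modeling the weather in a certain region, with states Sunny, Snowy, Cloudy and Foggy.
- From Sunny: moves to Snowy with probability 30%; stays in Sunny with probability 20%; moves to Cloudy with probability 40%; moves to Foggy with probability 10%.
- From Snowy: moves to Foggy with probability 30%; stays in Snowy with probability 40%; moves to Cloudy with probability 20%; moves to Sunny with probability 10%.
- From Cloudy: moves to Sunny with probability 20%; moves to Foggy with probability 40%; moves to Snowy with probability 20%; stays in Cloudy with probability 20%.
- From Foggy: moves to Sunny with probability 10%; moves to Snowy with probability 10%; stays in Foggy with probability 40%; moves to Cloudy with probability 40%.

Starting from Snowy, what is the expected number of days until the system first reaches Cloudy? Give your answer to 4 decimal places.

Let t(s) be the expected number of days to first reach Cloudy from state s, with t(Cloudy) = 0. Conditioning on the first day:
t(Sunny) = 1 + 0.2·t(Sunny) + 0.3·t(Snowy) + 0.1·t(Foggy)
t(Snowy) = 1 + 0.1·t(Sunny) + 0.4·t(Snowy) + 0.3·t(Foggy)
t(Foggy) = 1 + 0.1·t(Sunny) + 0.1·t(Snowy) + 0.4·t(Foggy)
Solving: t(Sunny) = 2.9130, t(Snowy) = 3.5217, t(Foggy) = 2.7391.
Expected days from Snowy to Cloudy: 3.5217.

3.5217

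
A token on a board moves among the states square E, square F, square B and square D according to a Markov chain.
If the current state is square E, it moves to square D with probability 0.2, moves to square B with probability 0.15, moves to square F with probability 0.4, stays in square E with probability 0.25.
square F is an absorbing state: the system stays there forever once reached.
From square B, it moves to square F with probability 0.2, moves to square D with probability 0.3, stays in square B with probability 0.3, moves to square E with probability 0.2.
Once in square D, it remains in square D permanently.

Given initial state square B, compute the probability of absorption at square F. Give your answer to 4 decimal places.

Let h(s) be the probability of absorption at square F starting from transient state s. Then h(square F) = 1 and h(square D) = 0. By first-step analysis:
h(square E) = 0.25·h(square E) + 0.4·1 + 0.15·h(square B) + 0.2·0
h(square B) = 0.2·h(square E) + 0.2·1 + 0.3·h(square B) + 0.3·0
Solving: h(square E) = 0.6263, h(square B) = 0.4646.
Starting from square B, the probability is 0.4646.

0.4646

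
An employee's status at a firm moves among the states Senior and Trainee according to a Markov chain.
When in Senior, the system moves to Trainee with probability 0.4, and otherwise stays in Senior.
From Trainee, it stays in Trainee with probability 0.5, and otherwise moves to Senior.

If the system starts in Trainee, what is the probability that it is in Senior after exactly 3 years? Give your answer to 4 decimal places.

Propagate the distribution vector 3 years from Trainee.
After 0 years: (0.0000, 1.0000)
After 1 year: (0.5000, 0.5000)
After 2 years: (0.5500, 0.4500)
After 3 years: (0.5550, 0.4450)
P(in Senior after 3 years) = 0.5550

0.5550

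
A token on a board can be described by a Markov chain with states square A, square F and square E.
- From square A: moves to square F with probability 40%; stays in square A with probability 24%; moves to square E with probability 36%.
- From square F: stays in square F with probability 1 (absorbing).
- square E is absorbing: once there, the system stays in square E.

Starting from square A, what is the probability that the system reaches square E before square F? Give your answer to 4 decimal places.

Let h(s) be the probability of absorption at square E starting from transient state s. Then h(square E) = 1 and h(square F) = 0. By first-step analysis:
h(square A) = 0.24·h(square A) + 0.4·0 + 0.36·1
Solving: h(square A) = 0.4737.
Starting from square A, the probability is 0.4737.

0.4737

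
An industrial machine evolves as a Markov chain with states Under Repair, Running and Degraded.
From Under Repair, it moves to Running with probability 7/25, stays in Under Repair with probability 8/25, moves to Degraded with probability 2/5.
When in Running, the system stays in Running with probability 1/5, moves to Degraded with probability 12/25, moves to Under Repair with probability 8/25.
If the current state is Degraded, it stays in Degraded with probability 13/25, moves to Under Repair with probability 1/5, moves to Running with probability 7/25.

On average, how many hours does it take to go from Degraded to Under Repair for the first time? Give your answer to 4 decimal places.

Let t(s) be the expected number of hours to first reach Under Repair from state s, with t(Under Repair) = 0. Conditioning on the first hour:
t(Running) = 1 + 0.2·t(Running) + 0.48·t(Degraded)
t(Degraded) = 1 + 0.28·t(Running) + 0.52·t(Degraded)
Solving: t(Running) = 3.8462, t(Degraded) = 4.3269.
Expected hours from Degraded to Under Repair: 4.3269.

4.3269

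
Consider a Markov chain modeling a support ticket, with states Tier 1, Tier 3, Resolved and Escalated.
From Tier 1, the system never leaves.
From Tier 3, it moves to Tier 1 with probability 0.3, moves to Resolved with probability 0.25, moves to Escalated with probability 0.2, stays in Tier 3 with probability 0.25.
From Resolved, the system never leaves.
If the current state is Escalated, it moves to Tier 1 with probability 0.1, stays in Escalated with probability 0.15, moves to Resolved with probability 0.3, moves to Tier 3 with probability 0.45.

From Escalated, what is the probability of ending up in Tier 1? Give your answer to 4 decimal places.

0.3836

Let h(s) be the probability of absorption at Tier 1 starting from transient state s. Then h(Tier 1) = 1 and h(Resolved) = 0. By first-step analysis:
h(Tier 3) = 0.3·1 + 0.25·h(Tier 3) + 0.25·0 + 0.2·h(Escalated)
h(Escalated) = 0.1·1 + 0.45·h(Tier 3) + 0.3·0 + 0.15·h(Escalated)
Solving: h(Tier 3) = 0.5023, h(Escalated) = 0.3836.
Starting from Escalated, the probability is 0.3836.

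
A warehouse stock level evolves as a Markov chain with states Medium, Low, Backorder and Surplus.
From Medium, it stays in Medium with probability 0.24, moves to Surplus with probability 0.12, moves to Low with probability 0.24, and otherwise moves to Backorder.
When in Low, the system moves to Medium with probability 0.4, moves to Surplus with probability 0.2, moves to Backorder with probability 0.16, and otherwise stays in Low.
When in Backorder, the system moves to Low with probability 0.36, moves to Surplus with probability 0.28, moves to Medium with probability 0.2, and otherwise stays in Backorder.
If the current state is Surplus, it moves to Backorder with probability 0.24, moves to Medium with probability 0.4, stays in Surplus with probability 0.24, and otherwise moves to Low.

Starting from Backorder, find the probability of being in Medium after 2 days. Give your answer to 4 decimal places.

Propagate the distribution vector 2 days from Backorder.
After 0 days: (0.0000, 0.0000, 1.0000, 0.0000)
After 1 day: (0.2000, 0.3600, 0.1600, 0.2800)
After 2 days: (0.3360, 0.2256, 0.2304, 0.2080)
P(in Medium after 2 days) = 0.3360

0.3360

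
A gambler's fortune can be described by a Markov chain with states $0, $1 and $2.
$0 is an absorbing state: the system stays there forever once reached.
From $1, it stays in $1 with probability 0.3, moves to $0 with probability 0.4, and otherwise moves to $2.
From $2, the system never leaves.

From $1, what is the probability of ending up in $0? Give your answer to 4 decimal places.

Let h(s) be the probability of absorption at $0 starting from transient state s. Then h($0) = 1 and h($2) = 0. By first-step analysis:
h($1) = 0.4·1 + 0.3·h($1) + 0.3·0
Solving: h($1) = 0.5714.
Starting from $1, the probability is 0.5714.

0.5714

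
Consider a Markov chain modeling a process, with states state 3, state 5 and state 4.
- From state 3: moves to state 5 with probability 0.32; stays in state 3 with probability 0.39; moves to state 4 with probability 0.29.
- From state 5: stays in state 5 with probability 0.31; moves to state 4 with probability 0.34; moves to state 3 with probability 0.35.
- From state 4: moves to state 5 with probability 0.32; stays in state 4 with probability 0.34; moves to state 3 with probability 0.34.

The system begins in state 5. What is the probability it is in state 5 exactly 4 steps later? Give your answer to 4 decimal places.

Propagate the distribution vector 4 steps from state 5.
After 0 steps: (0.0000, 1.0000, 0.0000)
After 1 step: (0.3500, 0.3100, 0.3400)
After 2 steps: (0.3606, 0.3169, 0.3225)
After 3 steps: (0.3612, 0.3168, 0.3220)
After 4 steps: (0.3612, 0.3168, 0.3219)
P(in state 5 after 4 steps) = 0.3168

0.3168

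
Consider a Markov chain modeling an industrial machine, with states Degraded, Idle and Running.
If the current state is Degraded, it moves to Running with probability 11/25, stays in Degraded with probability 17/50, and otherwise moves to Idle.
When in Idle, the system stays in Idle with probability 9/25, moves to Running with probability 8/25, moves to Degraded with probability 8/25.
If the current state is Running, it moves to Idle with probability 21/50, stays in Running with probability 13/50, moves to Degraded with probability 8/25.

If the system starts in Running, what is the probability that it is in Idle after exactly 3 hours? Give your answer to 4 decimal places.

0.3349

Propagate the distribution vector 3 hours from Running.
After 0 hours: (0.0000, 0.0000, 1.0000)
After 1 hour: (0.3200, 0.4200, 0.2600)
After 2 hours: (0.3264, 0.3308, 0.3428)
After 3 hours: (0.3265, 0.3349, 0.3386)
P(in Idle after 3 hours) = 0.3349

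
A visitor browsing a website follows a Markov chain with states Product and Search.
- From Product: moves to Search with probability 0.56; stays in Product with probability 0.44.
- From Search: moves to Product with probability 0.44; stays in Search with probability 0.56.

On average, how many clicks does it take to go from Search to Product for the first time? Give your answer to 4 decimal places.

2.2727

Let t(s) be the expected number of clicks to first reach Product from state s, with t(Product) = 0. Conditioning on the first click:
t(Search) = 1 + 0.56·t(Search)
Solving: t(Search) = 2.2727.
Expected clicks from Search to Product: 2.2727.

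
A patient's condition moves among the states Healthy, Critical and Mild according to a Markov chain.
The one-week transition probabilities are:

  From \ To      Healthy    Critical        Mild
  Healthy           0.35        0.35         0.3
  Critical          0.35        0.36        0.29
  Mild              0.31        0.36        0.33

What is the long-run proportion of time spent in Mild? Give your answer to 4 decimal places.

0.3056

Let the stationary distribution be π with π = πP and π_1 + π_2 + π_3 = 1.
π_1 = 0.35·π_1 + 0.35·π_2 + 0.31·π_3
π_2 = 0.35·π_1 + 0.36·π_2 + 0.36·π_3
Solving with the normalization constraint gives π = (0.3378, 0.3566, 0.3056).
So the stationary probability of Mild is 0.3056.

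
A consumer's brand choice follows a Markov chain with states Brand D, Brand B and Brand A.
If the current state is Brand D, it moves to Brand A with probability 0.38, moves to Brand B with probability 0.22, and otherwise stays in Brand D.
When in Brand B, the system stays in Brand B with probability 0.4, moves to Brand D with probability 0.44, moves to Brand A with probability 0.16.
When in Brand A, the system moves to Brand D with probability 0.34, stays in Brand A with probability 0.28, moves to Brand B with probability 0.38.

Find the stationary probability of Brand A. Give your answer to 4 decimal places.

0.2808

Let the stationary distribution be π with π = πP and π_1 + π_2 + π_3 = 1.
π_1 = 0.4·π_1 + 0.44·π_2 + 0.34·π_3
π_2 = 0.22·π_1 + 0.4·π_2 + 0.38·π_3
Solving with the normalization constraint gives π = (0.3961, 0.3231, 0.2808).
So the stationary probability of Brand A is 0.2808.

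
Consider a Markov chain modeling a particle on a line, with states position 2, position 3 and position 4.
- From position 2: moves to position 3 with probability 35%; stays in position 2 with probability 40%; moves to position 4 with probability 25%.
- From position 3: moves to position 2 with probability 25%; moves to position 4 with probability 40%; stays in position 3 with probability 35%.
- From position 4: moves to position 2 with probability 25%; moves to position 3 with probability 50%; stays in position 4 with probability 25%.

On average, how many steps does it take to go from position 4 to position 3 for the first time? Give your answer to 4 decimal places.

Let t(s) be the expected number of steps to first reach position 3 from state s, with t(position 3) = 0. Conditioning on the first step:
t(position 2) = 1 + 0.4·t(position 2) + 0.25·t(position 4)
t(position 4) = 1 + 0.25·t(position 2) + 0.25·t(position 4)
Solving: t(position 2) = 2.5806, t(position 4) = 2.1935.
Expected steps from position 4 to position 3: 2.1935.

2.1935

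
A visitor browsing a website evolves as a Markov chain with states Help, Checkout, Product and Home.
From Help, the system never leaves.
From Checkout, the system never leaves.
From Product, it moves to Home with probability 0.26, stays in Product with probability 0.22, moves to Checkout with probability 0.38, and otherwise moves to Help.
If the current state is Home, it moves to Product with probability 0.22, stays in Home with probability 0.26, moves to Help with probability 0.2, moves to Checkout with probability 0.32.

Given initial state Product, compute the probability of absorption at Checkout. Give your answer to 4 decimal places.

0.7008

Let h(s) be the probability of absorption at Checkout starting from transient state s. Then h(Checkout) = 1 and h(Help) = 0. By first-step analysis:
h(Product) = 0.14·0 + 0.38·1 + 0.22·h(Product) + 0.26·h(Home)
h(Home) = 0.2·0 + 0.32·1 + 0.22·h(Product) + 0.26·h(Home)
Solving: h(Product) = 0.7008, h(Home) = 0.6408.
Starting from Product, the probability is 0.7008.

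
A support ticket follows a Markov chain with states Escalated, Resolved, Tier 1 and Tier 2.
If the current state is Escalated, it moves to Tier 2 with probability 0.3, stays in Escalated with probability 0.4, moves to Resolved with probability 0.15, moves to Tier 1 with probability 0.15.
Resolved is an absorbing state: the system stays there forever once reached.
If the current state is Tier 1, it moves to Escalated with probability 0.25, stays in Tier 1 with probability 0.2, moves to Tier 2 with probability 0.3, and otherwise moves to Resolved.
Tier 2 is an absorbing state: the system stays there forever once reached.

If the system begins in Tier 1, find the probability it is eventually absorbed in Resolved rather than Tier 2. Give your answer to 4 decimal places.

0.4237

Let h(s) be the probability of absorption at Resolved starting from transient state s. Then h(Resolved) = 1 and h(Tier 2) = 0. By first-step analysis:
h(Escalated) = 0.4·h(Escalated) + 0.15·1 + 0.15·h(Tier 1) + 0.3·0
h(Tier 1) = 0.25·h(Escalated) + 0.25·1 + 0.2·h(Tier 1) + 0.3·0
Solving: h(Escalated) = 0.3559, h(Tier 1) = 0.4237.
Starting from Tier 1, the probability is 0.4237.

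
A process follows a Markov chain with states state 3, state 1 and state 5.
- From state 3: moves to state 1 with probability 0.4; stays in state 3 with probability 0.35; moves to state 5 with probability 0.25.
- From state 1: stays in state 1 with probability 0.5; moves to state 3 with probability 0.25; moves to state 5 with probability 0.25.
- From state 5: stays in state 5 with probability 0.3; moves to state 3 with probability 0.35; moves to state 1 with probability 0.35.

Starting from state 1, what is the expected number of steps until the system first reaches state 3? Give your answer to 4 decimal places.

3.6190

Let t(s) be the expected number of steps to first reach state 3 from state s, with t(state 3) = 0. Conditioning on the first step:
t(state 1) = 1 + 0.5·t(state 1) + 0.25·t(state 5)
t(state 5) = 1 + 0.35·t(state 1) + 0.3·t(state 5)
Solving: t(state 1) = 3.6190, t(state 5) = 3.2381.
Expected steps from state 1 to state 3: 3.6190.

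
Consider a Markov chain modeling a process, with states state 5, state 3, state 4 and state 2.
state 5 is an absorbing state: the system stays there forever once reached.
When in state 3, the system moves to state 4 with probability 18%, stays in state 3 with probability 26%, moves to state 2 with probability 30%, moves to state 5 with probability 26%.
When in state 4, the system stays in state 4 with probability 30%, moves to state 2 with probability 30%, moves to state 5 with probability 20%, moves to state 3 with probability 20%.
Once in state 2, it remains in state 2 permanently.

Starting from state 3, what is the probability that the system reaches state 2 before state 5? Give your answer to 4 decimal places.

Let h(s) be the probability of absorption at state 2 starting from transient state s. Then h(state 2) = 1 and h(state 5) = 0. By first-step analysis:
h(state 3) = 0.26·0 + 0.26·h(state 3) + 0.18·h(state 4) + 0.3·1
h(state 4) = 0.2·0 + 0.2·h(state 3) + 0.3·h(state 4) + 0.3·1
Solving: h(state 3) = 0.5477, h(state 4) = 0.5851.
Starting from state 3, the probability is 0.5477.

0.5477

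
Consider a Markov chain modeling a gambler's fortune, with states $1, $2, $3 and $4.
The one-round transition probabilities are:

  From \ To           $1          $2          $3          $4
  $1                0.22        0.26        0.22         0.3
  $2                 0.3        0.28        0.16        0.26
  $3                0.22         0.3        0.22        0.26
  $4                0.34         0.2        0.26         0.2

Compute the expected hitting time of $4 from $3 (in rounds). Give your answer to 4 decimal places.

3.7077

Let t(s) be the expected number of rounds to first reach $4 from state s, with t($4) = 0. Conditioning on the first round:
t($1) = 1 + 0.22·t($1) + 0.26·t($2) + 0.22·t($3)
t($2) = 1 + 0.3·t($1) + 0.28·t($2) + 0.16·t($3)
t($3) = 1 + 0.22·t($1) + 0.3·t($2) + 0.22·t($3)
Solving: t($1) = 3.5598, t($2) = 3.6961, t($3) = 3.7077.
Expected rounds from $3 to $4: 3.7077.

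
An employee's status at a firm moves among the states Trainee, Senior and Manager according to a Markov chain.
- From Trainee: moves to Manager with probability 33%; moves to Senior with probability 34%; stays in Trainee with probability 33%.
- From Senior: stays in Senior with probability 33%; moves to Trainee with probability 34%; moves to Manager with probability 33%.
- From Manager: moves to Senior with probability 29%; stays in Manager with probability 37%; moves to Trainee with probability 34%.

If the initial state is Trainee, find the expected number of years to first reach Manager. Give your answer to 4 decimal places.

3.0303

Let t(s) be the expected number of years to first reach Manager from state s, with t(Manager) = 0. Conditioning on the first year:
t(Trainee) = 1 + 0.33·t(Trainee) + 0.34·t(Senior)
t(Senior) = 1 + 0.34·t(Trainee) + 0.33·t(Senior)
Solving: t(Trainee) = 3.0303, t(Senior) = 3.0303.
Expected years from Trainee to Manager: 3.0303.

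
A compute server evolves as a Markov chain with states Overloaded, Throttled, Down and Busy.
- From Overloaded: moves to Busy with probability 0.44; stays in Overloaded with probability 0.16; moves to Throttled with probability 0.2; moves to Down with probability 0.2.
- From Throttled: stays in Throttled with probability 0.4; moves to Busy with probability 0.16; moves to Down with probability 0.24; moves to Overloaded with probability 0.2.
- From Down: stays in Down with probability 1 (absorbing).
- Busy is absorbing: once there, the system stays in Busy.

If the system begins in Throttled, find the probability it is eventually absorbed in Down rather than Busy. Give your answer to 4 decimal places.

0.5207

Let h(s) be the probability of absorption at Down starting from transient state s. Then h(Down) = 1 and h(Busy) = 0. By first-step analysis:
h(Overloaded) = 0.16·h(Overloaded) + 0.2·h(Throttled) + 0.2·1 + 0.44·0
h(Throttled) = 0.2·h(Overloaded) + 0.4·h(Throttled) + 0.24·1 + 0.16·0
Solving: h(Overloaded) = 0.3621, h(Throttled) = 0.5207.
Starting from Throttled, the probability is 0.5207.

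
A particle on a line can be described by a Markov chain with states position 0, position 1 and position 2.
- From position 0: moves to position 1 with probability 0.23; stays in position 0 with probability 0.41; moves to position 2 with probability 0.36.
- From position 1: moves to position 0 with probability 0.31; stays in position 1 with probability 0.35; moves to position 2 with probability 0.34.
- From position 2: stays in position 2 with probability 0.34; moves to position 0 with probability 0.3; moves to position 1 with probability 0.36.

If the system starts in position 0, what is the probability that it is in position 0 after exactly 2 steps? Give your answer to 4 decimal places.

Sum over the intermediate state after 1 step:
P = P(position 0→position 0)·P(position 0→position 0) + P(position 0→position 1)·P(position 1→position 0) + P(position 0→position 2)·P(position 2→position 0)
  = 0.41×0.41 + 0.23×0.31 + 0.36×0.3
  = 0.1681 + 0.0713 + 0.1080 = 0.3474

0.3474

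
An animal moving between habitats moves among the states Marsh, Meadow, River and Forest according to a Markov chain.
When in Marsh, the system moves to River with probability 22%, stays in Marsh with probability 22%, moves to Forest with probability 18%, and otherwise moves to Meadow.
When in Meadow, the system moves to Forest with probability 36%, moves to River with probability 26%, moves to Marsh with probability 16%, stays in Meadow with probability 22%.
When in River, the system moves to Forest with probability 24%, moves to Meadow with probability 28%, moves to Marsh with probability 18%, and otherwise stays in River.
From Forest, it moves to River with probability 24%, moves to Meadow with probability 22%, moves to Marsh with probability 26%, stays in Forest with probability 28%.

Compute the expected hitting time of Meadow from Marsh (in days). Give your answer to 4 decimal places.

Let t(s) be the expected number of days to first reach Meadow from state s, with t(Meadow) = 0. Conditioning on the first day:
t(Marsh) = 1 + 0.22·t(Marsh) + 0.22·t(River) + 0.18·t(Forest)
t(River) = 1 + 0.18·t(Marsh) + 0.3·t(River) + 0.24·t(Forest)
t(Forest) = 1 + 0.26·t(Marsh) + 0.24·t(River) + 0.28·t(Forest)
Solving: t(Marsh) = 3.1151, t(River) = 3.4904, t(Forest) = 3.6772.
Expected days from Marsh to Meadow: 3.1151.

3.1151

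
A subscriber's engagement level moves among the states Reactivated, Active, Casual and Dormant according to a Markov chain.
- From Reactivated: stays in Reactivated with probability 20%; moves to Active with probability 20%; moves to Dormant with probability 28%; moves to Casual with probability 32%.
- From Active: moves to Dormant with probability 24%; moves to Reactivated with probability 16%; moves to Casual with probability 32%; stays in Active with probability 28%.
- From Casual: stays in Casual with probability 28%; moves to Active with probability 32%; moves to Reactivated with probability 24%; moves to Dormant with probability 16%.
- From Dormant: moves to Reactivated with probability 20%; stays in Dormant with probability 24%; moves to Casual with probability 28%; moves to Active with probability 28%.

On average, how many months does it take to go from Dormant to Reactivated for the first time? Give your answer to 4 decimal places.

Let t(s) be the expected number of months to first reach Reactivated from state s, with t(Reactivated) = 0. Conditioning on the first month:
t(Active) = 1 + 0.28·t(Active) + 0.32·t(Casual) + 0.24·t(Dormant)
t(Casual) = 1 + 0.32·t(Active) + 0.28·t(Casual) + 0.16·t(Dormant)
t(Dormant) = 1 + 0.28·t(Active) + 0.28·t(Casual) + 0.24·t(Dormant)
Solving: t(Active) = 5.1923, t(Casual) = 4.8077, t(Dormant) = 5.0000.
Expected months from Dormant to Reactivated: 5.0000.

5.0000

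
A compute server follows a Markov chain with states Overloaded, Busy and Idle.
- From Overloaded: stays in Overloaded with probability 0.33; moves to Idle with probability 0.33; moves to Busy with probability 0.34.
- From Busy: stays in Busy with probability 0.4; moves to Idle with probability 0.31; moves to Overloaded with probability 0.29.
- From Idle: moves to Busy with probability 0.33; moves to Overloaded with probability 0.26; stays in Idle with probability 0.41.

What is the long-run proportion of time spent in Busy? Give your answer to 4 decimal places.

Let the stationary distribution be π with π = πP and π_1 + π_2 + π_3 = 1.
π_1 = 0.33·π_1 + 0.29·π_2 + 0.26·π_3
π_2 = 0.34·π_1 + 0.4·π_2 + 0.33·π_3
Solving with the normalization constraint gives π = (0.2911, 0.3580, 0.3509).
So the stationary probability of Busy is 0.3580.

0.3580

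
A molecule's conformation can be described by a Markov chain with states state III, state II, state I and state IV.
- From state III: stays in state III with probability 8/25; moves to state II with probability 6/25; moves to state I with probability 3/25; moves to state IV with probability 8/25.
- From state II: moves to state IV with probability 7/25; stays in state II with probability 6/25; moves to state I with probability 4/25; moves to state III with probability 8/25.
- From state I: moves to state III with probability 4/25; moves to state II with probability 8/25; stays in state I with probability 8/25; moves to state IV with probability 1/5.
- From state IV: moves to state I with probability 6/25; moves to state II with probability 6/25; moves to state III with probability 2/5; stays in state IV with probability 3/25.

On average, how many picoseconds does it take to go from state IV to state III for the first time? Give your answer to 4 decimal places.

Let t(s) be the expected number of picoseconds to first reach state III from state s, with t(state III) = 0. Conditioning on the first picosecond:
t(state II) = 1 + 0.24·t(state II) + 0.16·t(state I) + 0.28·t(state IV)
t(state I) = 1 + 0.32·t(state II) + 0.32·t(state I) + 0.2·t(state IV)
t(state IV) = 1 + 0.24·t(state II) + 0.24·t(state I) + 0.12·t(state IV)
Solving: t(state II) = 3.2872, t(state I) = 3.9307, t(state IV) = 3.1049.
Expected picoseconds from state IV to state III: 3.1049.

3.1049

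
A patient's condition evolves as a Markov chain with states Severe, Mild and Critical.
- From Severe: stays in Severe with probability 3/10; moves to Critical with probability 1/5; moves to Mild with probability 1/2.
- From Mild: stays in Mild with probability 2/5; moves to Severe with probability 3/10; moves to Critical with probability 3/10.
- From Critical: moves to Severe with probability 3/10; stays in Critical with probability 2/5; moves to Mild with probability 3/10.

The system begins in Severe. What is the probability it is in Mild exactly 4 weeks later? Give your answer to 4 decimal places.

Propagate the distribution vector 4 weeks from Severe.
After 0 weeks: (1.0000, 0.0000, 0.0000)
After 1 week: (0.3000, 0.5000, 0.2000)
After 2 weeks: (0.3000, 0.4100, 0.2900)
After 3 weeks: (0.3000, 0.4010, 0.2990)
After 4 weeks: (0.3000, 0.4001, 0.2999)
P(in Mild after 4 weeks) = 0.4001

0.4001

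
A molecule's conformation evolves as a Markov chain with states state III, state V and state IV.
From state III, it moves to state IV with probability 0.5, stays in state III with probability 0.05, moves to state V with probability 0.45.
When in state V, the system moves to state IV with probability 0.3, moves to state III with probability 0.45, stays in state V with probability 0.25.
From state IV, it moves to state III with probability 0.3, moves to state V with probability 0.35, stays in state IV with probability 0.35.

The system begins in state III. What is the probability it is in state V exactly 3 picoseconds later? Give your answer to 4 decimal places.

0.3545

Propagate the distribution vector 3 picoseconds from state III.
After 0 picoseconds: (1.0000, 0.0000, 0.0000)
After 1 picosecond: (0.0500, 0.4500, 0.5000)
After 2 picoseconds: (0.3550, 0.3100, 0.3350)
After 3 picoseconds: (0.2578, 0.3545, 0.3878)
P(in state V after 3 picoseconds) = 0.3545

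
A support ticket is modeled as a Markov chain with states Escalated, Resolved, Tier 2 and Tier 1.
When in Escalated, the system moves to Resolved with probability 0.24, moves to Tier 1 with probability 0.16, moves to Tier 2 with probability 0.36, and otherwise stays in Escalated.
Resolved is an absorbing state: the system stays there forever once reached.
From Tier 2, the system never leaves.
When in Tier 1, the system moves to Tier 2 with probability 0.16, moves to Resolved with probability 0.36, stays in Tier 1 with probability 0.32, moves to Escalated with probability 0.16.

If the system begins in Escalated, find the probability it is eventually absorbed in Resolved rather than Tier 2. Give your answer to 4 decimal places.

0.4495

Let h(s) be the probability of absorption at Resolved starting from transient state s. Then h(Resolved) = 1 and h(Tier 2) = 0. By first-step analysis:
h(Escalated) = 0.24·h(Escalated) + 0.24·1 + 0.36·0 + 0.16·h(Tier 1)
h(Tier 1) = 0.16·h(Escalated) + 0.36·1 + 0.16·0 + 0.32·h(Tier 1)
Solving: h(Escalated) = 0.4495, h(Tier 1) = 0.6352.
Starting from Escalated, the probability is 0.4495.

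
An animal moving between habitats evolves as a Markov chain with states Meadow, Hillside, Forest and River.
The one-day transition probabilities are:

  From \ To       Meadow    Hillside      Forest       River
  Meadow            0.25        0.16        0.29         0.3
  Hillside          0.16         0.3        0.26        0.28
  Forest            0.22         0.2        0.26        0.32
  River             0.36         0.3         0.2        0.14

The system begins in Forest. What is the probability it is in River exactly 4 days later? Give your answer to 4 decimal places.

Propagate the distribution vector 4 days from Forest.
After 0 days: (0.0000, 0.0000, 1.0000, 0.0000)
After 1 day: (0.2200, 0.2000, 0.2600, 0.3200)
After 2 days: (0.2594, 0.2432, 0.2474, 0.2500)
After 3 days: (0.2482, 0.2389, 0.2528, 0.2601)
After 4 days: (0.2495, 0.2400, 0.2518, 0.2587)
P(in River after 4 days) = 0.2587

0.2587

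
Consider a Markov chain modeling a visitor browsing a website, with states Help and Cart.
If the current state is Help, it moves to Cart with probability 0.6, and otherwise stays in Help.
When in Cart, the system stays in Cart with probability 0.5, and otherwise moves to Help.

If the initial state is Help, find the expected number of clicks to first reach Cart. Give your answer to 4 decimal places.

Let t(s) be the expected number of clicks to first reach Cart from state s, with t(Cart) = 0. Conditioning on the first click:
t(Help) = 1 + 0.4·t(Help)
Solving: t(Help) = 1.6667.
Expected clicks from Help to Cart: 1.6667.

1.6667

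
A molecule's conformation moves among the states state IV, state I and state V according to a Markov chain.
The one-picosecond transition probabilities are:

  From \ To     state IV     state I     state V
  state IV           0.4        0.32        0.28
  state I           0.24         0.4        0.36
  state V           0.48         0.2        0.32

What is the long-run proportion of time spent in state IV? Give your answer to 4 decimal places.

0.3763

Let the stationary distribution be π with π = πP and π_1 + π_2 + π_3 = 1.
π_1 = 0.4·π_1 + 0.24·π_2 + 0.48·π_3
π_2 = 0.32·π_1 + 0.4·π_2 + 0.2·π_3
Solving with the normalization constraint gives π = (0.3763, 0.3065, 0.3172).
So the stationary probability of state IV is 0.3763.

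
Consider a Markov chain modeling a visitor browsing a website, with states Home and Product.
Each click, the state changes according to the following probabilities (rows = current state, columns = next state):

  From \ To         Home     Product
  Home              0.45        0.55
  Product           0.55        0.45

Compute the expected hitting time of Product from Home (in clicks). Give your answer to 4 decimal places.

Let t(s) be the expected number of clicks to first reach Product from state s, with t(Product) = 0. Conditioning on the first click:
t(Home) = 1 + 0.45·t(Home)
Solving: t(Home) = 1.8182.
Expected clicks from Home to Product: 1.8182.

1.8182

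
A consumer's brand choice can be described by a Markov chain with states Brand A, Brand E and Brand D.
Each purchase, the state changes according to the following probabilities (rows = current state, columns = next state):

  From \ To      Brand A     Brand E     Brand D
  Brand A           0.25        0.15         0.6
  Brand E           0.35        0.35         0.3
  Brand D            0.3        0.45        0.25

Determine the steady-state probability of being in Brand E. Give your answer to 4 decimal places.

0.3269

Let the stationary distribution be π with π = πP and π_1 + π_2 + π_3 = 1.
π_1 = 0.25·π_1 + 0.35·π_2 + 0.3·π_3
π_2 = 0.15·π_1 + 0.35·π_2 + 0.45·π_3
Solving with the normalization constraint gives π = (0.3013, 0.3269, 0.3718).
So the stationary probability of Brand E is 0.3269.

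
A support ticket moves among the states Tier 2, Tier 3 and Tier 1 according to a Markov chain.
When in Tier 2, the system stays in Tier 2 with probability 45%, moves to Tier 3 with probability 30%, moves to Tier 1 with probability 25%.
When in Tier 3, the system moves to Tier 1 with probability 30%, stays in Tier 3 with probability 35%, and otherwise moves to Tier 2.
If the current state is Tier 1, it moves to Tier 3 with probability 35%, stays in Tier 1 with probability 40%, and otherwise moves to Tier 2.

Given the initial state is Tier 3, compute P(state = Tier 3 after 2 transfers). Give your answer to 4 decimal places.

Sum over the intermediate state after 1 transfer:
P = P(Tier 3→Tier 2)·P(Tier 2→Tier 3) + P(Tier 3→Tier 3)·P(Tier 3→Tier 3) + P(Tier 3→Tier 1)·P(Tier 1→Tier 3)
  = 0.35×0.3 + 0.35×0.35 + 0.3×0.35
  = 0.1050 + 0.1225 + 0.1050 = 0.3325

0.3325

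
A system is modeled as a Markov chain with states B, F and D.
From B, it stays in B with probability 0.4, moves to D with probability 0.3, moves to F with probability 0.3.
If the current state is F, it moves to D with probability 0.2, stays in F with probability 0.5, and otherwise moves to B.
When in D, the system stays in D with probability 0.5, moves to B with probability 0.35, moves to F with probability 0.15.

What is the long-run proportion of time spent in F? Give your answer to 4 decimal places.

0.3120

Let the stationary distribution be π with π = πP and π_1 + π_2 + π_3 = 1.
π_1 = 0.4·π_1 + 0.3·π_2 + 0.35·π_3
π_2 = 0.3·π_1 + 0.5·π_2 + 0.15·π_3
Solving with the normalization constraint gives π = (0.3520, 0.3120, 0.3360).
So the stationary probability of F is 0.3120.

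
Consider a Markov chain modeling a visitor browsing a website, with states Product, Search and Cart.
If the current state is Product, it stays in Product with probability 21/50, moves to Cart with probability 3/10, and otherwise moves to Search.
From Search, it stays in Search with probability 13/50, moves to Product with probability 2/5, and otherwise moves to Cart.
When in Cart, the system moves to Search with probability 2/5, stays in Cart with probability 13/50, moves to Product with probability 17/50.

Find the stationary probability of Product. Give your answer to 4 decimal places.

0.3898

Let the stationary distribution be π with π = πP and π_1 + π_2 + π_3 = 1.
π_1 = 0.42·π_1 + 0.4·π_2 + 0.34·π_3
π_2 = 0.28·π_1 + 0.26·π_2 + 0.4·π_3
Solving with the normalization constraint gives π = (0.3898, 0.3098, 0.3004).
So the stationary probability of Product is 0.3898.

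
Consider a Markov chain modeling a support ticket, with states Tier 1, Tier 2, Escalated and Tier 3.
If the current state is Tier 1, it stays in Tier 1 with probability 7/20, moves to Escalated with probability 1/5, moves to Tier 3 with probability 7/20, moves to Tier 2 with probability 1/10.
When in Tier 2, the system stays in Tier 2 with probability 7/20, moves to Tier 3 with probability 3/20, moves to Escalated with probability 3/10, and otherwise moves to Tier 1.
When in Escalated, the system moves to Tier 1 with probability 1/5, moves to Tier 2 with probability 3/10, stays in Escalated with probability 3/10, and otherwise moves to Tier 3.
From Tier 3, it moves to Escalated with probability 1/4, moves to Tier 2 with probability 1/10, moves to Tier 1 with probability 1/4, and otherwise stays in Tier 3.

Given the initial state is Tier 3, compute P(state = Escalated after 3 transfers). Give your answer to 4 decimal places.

0.2586

Propagate the distribution vector 3 transfers from Tier 3.
After 0 transfers: (0.0000, 0.0000, 0.0000, 1.0000)
After 1 transfer: (0.2500, 0.1000, 0.2500, 0.4000)
After 2 transfers: (0.2575, 0.1750, 0.2550, 0.3125)
After 3 transfers: (0.2543, 0.1948, 0.2586, 0.2924)
P(in Escalated after 3 transfers) = 0.2586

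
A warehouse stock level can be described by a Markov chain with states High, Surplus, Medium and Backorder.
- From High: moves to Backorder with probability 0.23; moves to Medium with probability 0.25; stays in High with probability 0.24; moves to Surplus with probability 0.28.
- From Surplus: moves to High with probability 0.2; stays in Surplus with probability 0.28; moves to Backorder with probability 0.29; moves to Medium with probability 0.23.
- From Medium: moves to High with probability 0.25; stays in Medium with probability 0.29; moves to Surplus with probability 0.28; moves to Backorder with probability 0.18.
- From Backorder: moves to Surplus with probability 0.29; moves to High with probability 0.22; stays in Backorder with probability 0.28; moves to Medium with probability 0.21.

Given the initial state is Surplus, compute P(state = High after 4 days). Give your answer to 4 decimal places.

Propagate the distribution vector 4 days from Surplus.
After 0 days: (0.0000, 1.0000, 0.0000, 0.0000)
After 1 day: (0.2000, 0.2800, 0.2300, 0.2900)
After 2 days: (0.2253, 0.2829, 0.2420, 0.2498)
After 3 days: (0.2261, 0.2825, 0.2440, 0.2474)
After 4 days: (0.2262, 0.2825, 0.2442, 0.2471)
P(in High after 4 days) = 0.2262

0.2262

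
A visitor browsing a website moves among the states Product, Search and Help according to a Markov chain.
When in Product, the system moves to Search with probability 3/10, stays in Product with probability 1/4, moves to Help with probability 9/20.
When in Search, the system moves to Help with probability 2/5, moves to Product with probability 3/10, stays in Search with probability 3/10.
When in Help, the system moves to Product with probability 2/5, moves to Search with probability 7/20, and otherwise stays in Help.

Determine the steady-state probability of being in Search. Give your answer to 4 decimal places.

Let the stationary distribution be π with π = πP and π_1 + π_2 + π_3 = 1.
π_1 = 0.25·π_1 + 0.3·π_2 + 0.4·π_3
π_2 = 0.3·π_1 + 0.3·π_2 + 0.35·π_3
Solving with the normalization constraint gives π = (0.3202, 0.3181, 0.3617).
So the stationary probability of Search is 0.3181.

0.3181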